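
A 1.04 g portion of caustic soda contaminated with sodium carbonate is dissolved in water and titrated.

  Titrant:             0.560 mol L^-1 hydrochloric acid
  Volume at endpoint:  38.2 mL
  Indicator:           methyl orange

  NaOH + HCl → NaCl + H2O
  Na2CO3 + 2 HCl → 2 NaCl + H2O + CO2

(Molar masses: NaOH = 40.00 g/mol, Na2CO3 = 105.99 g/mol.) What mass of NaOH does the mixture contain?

0.288 g

n(HCl) = 0.0382 × 0.560 = 0.0214 mol
Let x = n(NaOH), y = n(Na2CO3).
Titrant: 1x + 2y = 0.0214;  mass: 40.00x + 105.99y = 1.04
Solving, x = 7.21 × 10^-3 mol, y = 7.09 × 10^-3 mol
mass of NaOH = 7.21 × 10^-3 × 40.00 = 0.288 g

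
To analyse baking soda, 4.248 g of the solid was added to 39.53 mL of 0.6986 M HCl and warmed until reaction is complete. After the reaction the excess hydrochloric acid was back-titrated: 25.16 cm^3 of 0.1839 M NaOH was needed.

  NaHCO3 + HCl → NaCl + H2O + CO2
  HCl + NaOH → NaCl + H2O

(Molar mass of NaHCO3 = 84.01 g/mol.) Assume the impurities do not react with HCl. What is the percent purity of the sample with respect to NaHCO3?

45.46 %

n(HCl) added = 0.03953 × 0.6986 = 0.02762 mol
n(NaOH) used in back-titration = 0.02516 × 0.1839 = 4.627 × 10^-3 mol
n(HCl) left over = 4.627 × 10^-3 mol (1:1 ratio)
n(HCl) consumed by analyte = 0.02762 − 4.627 × 10^-3 = 0.02299 mol
n(NaHCO3) = 0.02299 mol (1:1 ratio)
mass of NaHCO3 = 0.02299 × 84.01 = 1.931 g
% NaHCO3 = 1.931 / 4.248 × 100 = 45.46 %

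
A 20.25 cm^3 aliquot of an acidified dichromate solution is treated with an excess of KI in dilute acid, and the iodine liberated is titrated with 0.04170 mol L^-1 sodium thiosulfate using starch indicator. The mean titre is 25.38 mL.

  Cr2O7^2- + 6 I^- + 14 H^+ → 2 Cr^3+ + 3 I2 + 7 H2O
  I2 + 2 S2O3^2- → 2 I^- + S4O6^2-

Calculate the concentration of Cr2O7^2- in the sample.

n(S2O3^2-) = 0.02538 × 0.04170 = 1.058 × 10^-3 mol
n(I2) = n(S2O3^2-)/2 = 5.292 × 10^-4 mol
From the 1:3 ratio, n(Cr2O7^2-) in the aliquot = 1/3 × 5.292 × 10^-4 = 1.764 × 10^-4 mol
[Cr2O7^2-] = 1.764 × 10^-4 / 0.02025 = 0.008711 mol/L

0.008711 mol/L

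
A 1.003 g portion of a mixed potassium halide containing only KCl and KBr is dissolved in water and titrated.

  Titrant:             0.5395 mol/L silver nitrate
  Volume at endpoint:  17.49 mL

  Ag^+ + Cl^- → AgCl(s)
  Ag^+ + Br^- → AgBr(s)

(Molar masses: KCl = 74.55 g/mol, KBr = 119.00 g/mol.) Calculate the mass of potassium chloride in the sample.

n(AgNO3) = 0.01749 × 0.5395 = 9.436 × 10^-3 mol
Let x = n(KCl), y = n(KBr).
Titrant: 1x + 1y = 9.436 × 10^-3;  mass: 74.55x + 119.00y = 1.003
Solving, x = 2.697 × 10^-3 mol, y = 6.739 × 10^-3 mol
mass of KCl = 2.697 × 10^-3 × 74.55 = 0.2010 g

0.2010 g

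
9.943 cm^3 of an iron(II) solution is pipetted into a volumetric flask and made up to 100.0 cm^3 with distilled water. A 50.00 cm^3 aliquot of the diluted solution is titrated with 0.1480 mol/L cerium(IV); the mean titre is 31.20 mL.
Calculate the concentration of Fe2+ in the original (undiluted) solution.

0.9288 mol/L

Ce^4+ + Fe^2+ → Ce^3+ + Fe^3+
n(Ce4+) = 0.03120 × 0.1480 = 4.618 × 10^-3 mol
n(Fe2+) in the aliquot = 4.618 × 10^-3 mol (1:1 ratio)
[Fe2+]_dilute = 4.618 × 10^-3 / 0.05000 = 0.09235 mol/L
Dilution factor = 100.0 / 9.943 = 10.06
[Fe2+]_stock = 0.09235 × 10.06 = 0.9288 mol/L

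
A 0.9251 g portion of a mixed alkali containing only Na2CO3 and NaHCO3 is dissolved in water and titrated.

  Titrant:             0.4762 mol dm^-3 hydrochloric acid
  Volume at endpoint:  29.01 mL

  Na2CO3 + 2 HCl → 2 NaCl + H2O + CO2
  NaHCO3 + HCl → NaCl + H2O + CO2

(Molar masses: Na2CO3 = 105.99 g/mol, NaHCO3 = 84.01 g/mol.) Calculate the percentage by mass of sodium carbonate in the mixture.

43.49 %

n(HCl) = 0.02901 × 0.4762 = 0.01381 mol
Let x = n(Na2CO3), y = n(NaHCO3).
Titrant: 2x + 1y = 0.01381;  mass: 105.99x + 84.01y = 0.9251
Solving, x = 3.796 × 10^-3 mol, y = 6.223 × 10^-3 mol
mass of Na2CO3 = 3.796 × 10^-3 × 105.99 = 0.4023 g
% Na2CO3 = 0.4023 / 0.9251 × 100 = 43.49 %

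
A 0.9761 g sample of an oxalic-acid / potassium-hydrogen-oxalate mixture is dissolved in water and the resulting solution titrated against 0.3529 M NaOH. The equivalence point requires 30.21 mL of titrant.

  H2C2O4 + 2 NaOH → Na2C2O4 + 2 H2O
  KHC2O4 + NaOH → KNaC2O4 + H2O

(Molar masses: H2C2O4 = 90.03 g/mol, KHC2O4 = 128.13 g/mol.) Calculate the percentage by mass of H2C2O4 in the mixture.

21.63 %

n(NaOH) = 0.03021 × 0.3529 = 0.01066 mol
Let x = n(H2C2O4), y = n(KHC2O4).
Titrant: 2x + 1y = 0.01066;  mass: 90.03x + 128.13y = 0.9761
Solving, x = 2.346 × 10^-3 mol, y = 5.970 × 10^-3 mol
mass of H2C2O4 = 2.346 × 10^-3 × 90.03 = 0.2112 g
% H2C2O4 = 0.2112 / 0.9761 × 100 = 21.63 %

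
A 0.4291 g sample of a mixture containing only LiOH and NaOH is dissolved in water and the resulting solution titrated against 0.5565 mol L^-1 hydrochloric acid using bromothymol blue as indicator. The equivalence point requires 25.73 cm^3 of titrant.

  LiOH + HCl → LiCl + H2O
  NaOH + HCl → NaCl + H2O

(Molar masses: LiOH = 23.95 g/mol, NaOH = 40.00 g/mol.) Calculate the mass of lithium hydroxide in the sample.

0.2144 g

n(HCl) = 0.02573 × 0.5565 = 0.01432 mol
Let x = n(LiOH), y = n(NaOH).
Titrant: 1x + 1y = 0.01432;  mass: 23.95x + 40.00y = 0.4291
Solving, x = 8.950 × 10^-3 mol, y = 5.369 × 10^-3 mol
mass of LiOH = 8.950 × 10^-3 × 23.95 = 0.2144 g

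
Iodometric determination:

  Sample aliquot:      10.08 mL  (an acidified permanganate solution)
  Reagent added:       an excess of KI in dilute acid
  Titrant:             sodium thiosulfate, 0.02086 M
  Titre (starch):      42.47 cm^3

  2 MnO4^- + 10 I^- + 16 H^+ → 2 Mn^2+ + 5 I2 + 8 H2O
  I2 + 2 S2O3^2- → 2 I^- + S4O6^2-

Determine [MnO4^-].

0.01758 M

n(S2O3^2-) = 0.04247 × 0.02086 = 8.859 × 10^-4 mol
n(I2) = n(S2O3^2-)/2 = 4.430 × 10^-4 mol
From the 2:5 ratio, n(MnO4^-) in the aliquot = 2/5 × 4.430 × 10^-4 = 1.772 × 10^-4 mol
[MnO4^-] = 1.772 × 10^-4 / 0.01008 = 0.01758 mol/L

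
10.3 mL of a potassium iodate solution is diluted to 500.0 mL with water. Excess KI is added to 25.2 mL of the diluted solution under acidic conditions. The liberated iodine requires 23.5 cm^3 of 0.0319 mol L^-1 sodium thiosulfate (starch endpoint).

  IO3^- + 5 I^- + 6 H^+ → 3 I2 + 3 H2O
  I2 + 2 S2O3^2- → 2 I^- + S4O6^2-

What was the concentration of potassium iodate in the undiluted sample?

0.241 mol/L

n(S2O3^2-) = 0.0235 × 0.0319 = 7.50 × 10^-4 mol
n(I2) = n(S2O3^2-)/2 = 3.75 × 10^-4 mol
From the 1:3 ratio, n(IO3^-) in the aliquot = 1/3 × 3.75 × 10^-4 = 1.25 × 10^-4 mol
[IO3^-]_dilute = 1.25 × 10^-4 / 0.0252 = 0.00496 mol/L
[IO3^-]_original = 0.00496 × 500.0/10.3 = 0.241 mol/L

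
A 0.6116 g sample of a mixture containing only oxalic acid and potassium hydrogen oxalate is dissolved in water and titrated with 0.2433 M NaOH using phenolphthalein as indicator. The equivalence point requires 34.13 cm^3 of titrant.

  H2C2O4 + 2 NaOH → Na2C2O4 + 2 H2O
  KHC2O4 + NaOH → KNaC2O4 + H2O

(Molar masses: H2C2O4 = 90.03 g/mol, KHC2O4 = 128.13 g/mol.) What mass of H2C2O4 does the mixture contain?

0.2450 g

n(NaOH) = 0.03413 × 0.2433 = 8.304 × 10^-3 mol
Let x = n(H2C2O4), y = n(KHC2O4).
Titrant: 2x + 1y = 8.304 × 10^-3;  mass: 90.03x + 128.13y = 0.6116
Solving, x = 2.721 × 10^-3 mol, y = 2.861 × 10^-3 mol
mass of H2C2O4 = 2.721 × 10^-3 × 90.03 = 0.2450 g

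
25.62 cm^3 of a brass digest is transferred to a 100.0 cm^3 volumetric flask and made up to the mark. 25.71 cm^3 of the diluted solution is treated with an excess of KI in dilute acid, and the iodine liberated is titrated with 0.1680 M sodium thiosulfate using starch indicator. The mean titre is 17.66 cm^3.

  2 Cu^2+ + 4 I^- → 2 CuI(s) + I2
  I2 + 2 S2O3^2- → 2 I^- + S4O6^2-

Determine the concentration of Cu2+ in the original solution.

0.4504 M

n(S2O3^2-) = 0.01766 × 0.1680 = 2.967 × 10^-3 mol
n(I2) = n(S2O3^2-)/2 = 1.483 × 10^-3 mol
From the 2:1 ratio, n(Cu2+) in the aliquot = 2/1 × 1.483 × 10^-3 = 2.967 × 10^-3 mol
[Cu2+]_dilute = 2.967 × 10^-3 / 0.02571 = 0.1154 mol/L
[Cu2+]_original = 0.1154 × 100.0/25.62 = 0.4504 mol/L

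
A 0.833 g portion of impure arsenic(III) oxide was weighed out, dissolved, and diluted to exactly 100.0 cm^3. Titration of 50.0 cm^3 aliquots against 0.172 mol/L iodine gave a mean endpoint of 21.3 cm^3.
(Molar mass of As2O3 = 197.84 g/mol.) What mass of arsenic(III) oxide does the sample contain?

As2O3 + 2 I2 + 2 H2O → As2O5 + 4 HI
n(I2) per titration = 0.0213 × 0.172 = 3.66 × 10^-3 mol
From the 1:2 ratio, n(As2O3) in each aliquot = 1/2 × 3.66 × 10^-3 = 1.83 × 10^-3 mol
n(As2O3) in the whole flask = 1.83 × 10^-3 × 100.0/50.0 = 3.66 × 10^-3 mol
mass of As2O3 = 3.66 × 10^-3 × 197.84 = 0.725 g

0.725 g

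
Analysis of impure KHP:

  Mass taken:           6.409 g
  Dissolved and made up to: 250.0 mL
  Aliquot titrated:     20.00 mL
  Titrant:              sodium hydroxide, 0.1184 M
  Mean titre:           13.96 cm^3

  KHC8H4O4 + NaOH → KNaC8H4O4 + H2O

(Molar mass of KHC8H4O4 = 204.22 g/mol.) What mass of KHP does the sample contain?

n(NaOH) per titration = 0.01396 × 0.1184 = 1.653 × 10^-3 mol
n(KHC8H4O4) in each aliquot = 1.653 × 10^-3 mol (1:1 ratio)
n(KHC8H4O4) in the whole flask = 1.653 × 10^-3 × 250.0/20.00 = 0.02066 mol
mass of KHC8H4O4 = 0.02066 × 204.22 = 4.219 g

4.219 g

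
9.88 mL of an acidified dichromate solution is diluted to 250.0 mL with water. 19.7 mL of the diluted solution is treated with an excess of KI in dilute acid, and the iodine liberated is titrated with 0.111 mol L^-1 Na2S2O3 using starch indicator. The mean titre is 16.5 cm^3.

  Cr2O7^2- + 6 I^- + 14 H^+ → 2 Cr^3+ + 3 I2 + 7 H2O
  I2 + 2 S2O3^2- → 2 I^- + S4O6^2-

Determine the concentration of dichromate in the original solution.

0.392 mol/L

n(S2O3^2-) = 0.0165 × 0.111 = 1.83 × 10^-3 mol
n(I2) = n(S2O3^2-)/2 = 9.16 × 10^-4 mol
From the 1:3 ratio, n(Cr2O7^2-) in the aliquot = 1/3 × 9.16 × 10^-4 = 3.05 × 10^-4 mol
[Cr2O7^2-]_dilute = 3.05 × 10^-4 / 0.0197 = 0.0155 mol/L
[Cr2O7^2-]_original = 0.0155 × 250.0/9.88 = 0.392 mol/L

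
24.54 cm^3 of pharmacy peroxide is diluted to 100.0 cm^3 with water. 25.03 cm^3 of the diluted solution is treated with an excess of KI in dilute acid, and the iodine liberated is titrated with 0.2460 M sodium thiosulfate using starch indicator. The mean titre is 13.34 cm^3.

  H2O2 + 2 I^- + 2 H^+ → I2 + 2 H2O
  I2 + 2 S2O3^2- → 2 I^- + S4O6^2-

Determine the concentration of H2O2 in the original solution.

0.2671 M

n(S2O3^2-) = 0.01334 × 0.2460 = 3.282 × 10^-3 mol
n(I2) = n(S2O3^2-)/2 = 1.641 × 10^-3 mol
n(H2O2) in the aliquot = 1.641 × 10^-3 mol (1:1 ratio)
[H2O2]_dilute = 1.641 × 10^-3 / 0.02503 = 0.06555 mol/L
[H2O2]_original = 0.06555 × 100.0/24.54 = 0.2671 mol/L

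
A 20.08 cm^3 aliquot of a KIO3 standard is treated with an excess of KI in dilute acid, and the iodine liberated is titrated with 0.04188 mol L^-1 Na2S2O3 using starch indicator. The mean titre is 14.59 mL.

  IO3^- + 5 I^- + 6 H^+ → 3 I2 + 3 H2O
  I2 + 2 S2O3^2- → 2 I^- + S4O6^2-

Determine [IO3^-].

n(S2O3^2-) = 0.01459 × 0.04188 = 6.110 × 10^-4 mol
n(I2) = n(S2O3^2-)/2 = 3.055 × 10^-4 mol
From the 1:3 ratio, n(IO3^-) in the aliquot = 1/3 × 3.055 × 10^-4 = 1.018 × 10^-4 mol
[IO3^-] = 1.018 × 10^-4 / 0.02008 = 0.005072 mol/L

0.005072 mol/L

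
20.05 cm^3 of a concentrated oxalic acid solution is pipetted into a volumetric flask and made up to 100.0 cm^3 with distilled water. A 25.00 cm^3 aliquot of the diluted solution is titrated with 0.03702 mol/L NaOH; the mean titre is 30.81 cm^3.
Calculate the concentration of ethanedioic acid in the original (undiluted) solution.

H2C2O4 + 2 NaOH → Na2C2O4 + 2 H2O
n(NaOH) = 0.03081 × 0.03702 = 1.141 × 10^-3 mol
From the 1:2 ratio, n(H2C2O4) in the aliquot = 1/2 × 1.141 × 10^-3 = 5.703 × 10^-4 mol
[H2C2O4]_dilute = 5.703 × 10^-4 / 0.02500 = 0.02281 mol/L
Dilution factor = 100.0 / 20.05 = 4.988
[H2C2O4]_stock = 0.02281 × 4.988 = 0.1138 mol/L

0.1138 mol/L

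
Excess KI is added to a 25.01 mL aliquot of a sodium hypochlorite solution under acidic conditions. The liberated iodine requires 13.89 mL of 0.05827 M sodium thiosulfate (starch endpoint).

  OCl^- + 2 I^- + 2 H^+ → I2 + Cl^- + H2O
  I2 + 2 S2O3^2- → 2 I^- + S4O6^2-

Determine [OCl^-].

n(S2O3^2-) = 0.01389 × 0.05827 = 8.094 × 10^-4 mol
n(I2) = n(S2O3^2-)/2 = 4.047 × 10^-4 mol
n(OCl^-) in the aliquot = 4.047 × 10^-4 mol (1:1 ratio)
[OCl^-] = 4.047 × 10^-4 / 0.02501 = 0.01618 mol/L

0.01618 M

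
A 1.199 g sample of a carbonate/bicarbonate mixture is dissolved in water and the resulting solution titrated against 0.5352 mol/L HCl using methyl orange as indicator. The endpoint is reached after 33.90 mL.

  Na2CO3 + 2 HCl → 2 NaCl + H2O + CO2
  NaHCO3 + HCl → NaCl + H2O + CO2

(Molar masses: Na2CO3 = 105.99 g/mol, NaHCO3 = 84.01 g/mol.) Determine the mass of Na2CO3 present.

n(HCl) = 0.03390 × 0.5352 = 0.01814 mol
Let x = n(Na2CO3), y = n(NaHCO3).
Titrant: 2x + 1y = 0.01814;  mass: 105.99x + 84.01y = 1.199
Solving, x = 5.243 × 10^-3 mol, y = 7.657 × 10^-3 mol
mass of Na2CO3 = 5.243 × 10^-3 × 105.99 = 0.5557 g

0.5557 g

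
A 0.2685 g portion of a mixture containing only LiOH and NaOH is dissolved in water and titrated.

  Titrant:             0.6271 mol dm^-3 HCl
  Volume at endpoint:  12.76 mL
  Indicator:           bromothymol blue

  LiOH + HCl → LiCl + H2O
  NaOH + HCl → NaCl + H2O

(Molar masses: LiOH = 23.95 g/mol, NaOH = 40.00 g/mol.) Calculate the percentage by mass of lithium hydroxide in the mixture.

28.66 %

n(HCl) = 0.01276 × 0.6271 = 8.002 × 10^-3 mol
Let x = n(LiOH), y = n(NaOH).
Titrant: 1x + 1y = 8.002 × 10^-3;  mass: 23.95x + 40.00y = 0.2685
Solving, x = 3.213 × 10^-3 mol, y = 4.789 × 10^-3 mol
mass of LiOH = 3.213 × 10^-3 × 23.95 = 0.07696 g
% LiOH = 0.07696 / 0.2685 × 100 = 28.66 %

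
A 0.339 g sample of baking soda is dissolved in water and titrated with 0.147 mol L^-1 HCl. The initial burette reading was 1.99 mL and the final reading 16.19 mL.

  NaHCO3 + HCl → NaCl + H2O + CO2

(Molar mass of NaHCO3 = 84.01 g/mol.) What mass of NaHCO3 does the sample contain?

0.175 g

n(HCl) = 0.0142 L × 0.147 mol/L = 2.09 × 10^-3 mol
n(NaHCO3) = 2.09 × 10^-3 mol (1:1 ratio)
mass of NaHCO3 = 2.09 × 10^-3 × 84.01 g/mol = 0.175 g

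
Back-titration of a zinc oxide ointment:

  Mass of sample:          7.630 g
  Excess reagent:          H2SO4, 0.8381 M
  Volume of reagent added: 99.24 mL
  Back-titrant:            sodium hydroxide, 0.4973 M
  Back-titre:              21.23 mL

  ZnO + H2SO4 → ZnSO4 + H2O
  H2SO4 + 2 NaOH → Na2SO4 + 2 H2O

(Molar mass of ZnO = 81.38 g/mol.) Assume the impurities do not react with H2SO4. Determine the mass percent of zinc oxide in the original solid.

n(H2SO4) added = 0.09924 × 0.8381 = 0.08317 mol
n(NaOH) used in back-titration = 0.02123 × 0.4973 = 0.01056 mol
From the 1:2 ratio, n(H2SO4) left over = 1/2 × 0.01056 = 5.279 × 10^-3 mol
n(H2SO4) consumed by analyte = 0.08317 − 5.279 × 10^-3 = 0.07789 mol
n(ZnO) = 0.07789 mol (1:1 ratio)
mass of ZnO = 0.07789 × 81.38 = 6.339 g
% ZnO = 6.339 / 7.630 × 100 = 83.08 %

83.08 %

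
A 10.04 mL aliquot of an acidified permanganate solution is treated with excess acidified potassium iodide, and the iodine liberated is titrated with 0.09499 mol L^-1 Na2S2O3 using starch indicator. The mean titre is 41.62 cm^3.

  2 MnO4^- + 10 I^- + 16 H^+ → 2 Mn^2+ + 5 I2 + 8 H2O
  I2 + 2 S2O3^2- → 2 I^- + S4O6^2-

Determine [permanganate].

0.07875 mol/L

n(S2O3^2-) = 0.04162 × 0.09499 = 3.953 × 10^-3 mol
n(I2) = n(S2O3^2-)/2 = 1.977 × 10^-3 mol
From the 2:5 ratio, n(MnO4^-) in the aliquot = 2/5 × 1.977 × 10^-3 = 7.907 × 10^-4 mol
[MnO4^-] = 7.907 × 10^-4 / 0.01004 = 0.07875 mol/L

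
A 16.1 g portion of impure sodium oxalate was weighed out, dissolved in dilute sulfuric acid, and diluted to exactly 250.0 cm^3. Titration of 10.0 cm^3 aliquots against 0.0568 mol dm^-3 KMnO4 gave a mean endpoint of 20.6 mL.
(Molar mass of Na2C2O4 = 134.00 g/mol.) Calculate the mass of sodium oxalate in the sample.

9.80 g

2 MnO4^- + 5 C2O4^2- + 16 H^+ → 2 Mn^2+ + 10 CO2 + 8 H2O
n(KMnO4) per titration = 0.0206 × 0.0568 = 1.17 × 10^-3 mol
From the 5:2 ratio, n(Na2C2O4) in each aliquot = 5/2 × 1.17 × 10^-3 = 2.93 × 10^-3 mol
n(Na2C2O4) in the whole flask = 2.93 × 10^-3 × 250.0/10.0 = 0.0731 mol
mass of Na2C2O4 = 0.0731 × 134.00 = 9.80 g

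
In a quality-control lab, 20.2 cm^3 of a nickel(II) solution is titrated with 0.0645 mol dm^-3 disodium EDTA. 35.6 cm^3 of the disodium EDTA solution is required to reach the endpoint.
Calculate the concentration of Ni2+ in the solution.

Ni^2+ + EDTA^4- → [Ni(EDTA)]^2-
n(EDTA) = 0.0356 L × 0.0645 mol/L = 2.30 × 10^-3 mol
n(Ni2+) = 2.30 × 10^-3 mol (1:1 mole ratio)
[Ni2+] = 2.30 × 10^-3 mol / 0.0202 L = 0.114 mol/L

0.114 mol/L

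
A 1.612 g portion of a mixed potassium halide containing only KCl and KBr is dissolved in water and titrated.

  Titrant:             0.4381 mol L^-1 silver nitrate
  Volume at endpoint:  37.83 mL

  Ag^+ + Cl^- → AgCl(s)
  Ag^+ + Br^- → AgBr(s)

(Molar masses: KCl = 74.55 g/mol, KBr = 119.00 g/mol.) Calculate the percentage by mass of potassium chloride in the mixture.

n(AgNO3) = 0.03783 × 0.4381 = 0.01657 mol
Let x = n(KCl), y = n(KBr).
Titrant: 1x + 1y = 0.01657;  mass: 74.55x + 119.00y = 1.612
Solving, x = 8.104 × 10^-3 mol, y = 8.469 × 10^-3 mol
mass of KCl = 8.104 × 10^-3 × 74.55 = 0.6042 g
% KCl = 0.6042 / 1.612 × 100 = 37.48 %

37.48 %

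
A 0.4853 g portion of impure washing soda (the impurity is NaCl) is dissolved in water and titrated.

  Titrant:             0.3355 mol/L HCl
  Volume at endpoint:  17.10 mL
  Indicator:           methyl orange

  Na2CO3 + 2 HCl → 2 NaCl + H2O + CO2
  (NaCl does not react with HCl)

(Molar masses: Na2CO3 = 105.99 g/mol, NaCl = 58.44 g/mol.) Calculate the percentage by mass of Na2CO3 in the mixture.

n(HCl) = 0.01710 × 0.3355 = 5.737 × 10^-3 mol
Let x = n(Na2CO3), y = n(NaCl).
Titrant: 2x = 5.737 × 10^-3;  mass: 105.99x + 58.44y = 0.4853
Solving, x = 2.869 × 10^-3 mol, y = 3.102 × 10^-3 mol
mass of Na2CO3 = 2.869 × 10^-3 × 105.99 = 0.3040 g
% Na2CO3 = 0.3040 / 0.4853 × 100 = 62.65 %

62.65 %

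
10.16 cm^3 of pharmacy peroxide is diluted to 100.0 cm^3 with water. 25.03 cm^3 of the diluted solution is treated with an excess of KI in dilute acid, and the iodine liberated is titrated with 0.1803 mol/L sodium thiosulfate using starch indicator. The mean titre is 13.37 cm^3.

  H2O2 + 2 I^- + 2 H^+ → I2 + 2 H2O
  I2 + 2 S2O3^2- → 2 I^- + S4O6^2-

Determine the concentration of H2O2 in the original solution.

0.4740 mol/L

n(S2O3^2-) = 0.01337 × 0.1803 = 2.411 × 10^-3 mol
n(I2) = n(S2O3^2-)/2 = 1.205 × 10^-3 mol
n(H2O2) in the aliquot = 1.205 × 10^-3 mol (1:1 ratio)
[H2O2]_dilute = 1.205 × 10^-3 / 0.02503 = 0.04815 mol/L
[H2O2]_original = 0.04815 × 100.0/10.16 = 0.4740 mol/L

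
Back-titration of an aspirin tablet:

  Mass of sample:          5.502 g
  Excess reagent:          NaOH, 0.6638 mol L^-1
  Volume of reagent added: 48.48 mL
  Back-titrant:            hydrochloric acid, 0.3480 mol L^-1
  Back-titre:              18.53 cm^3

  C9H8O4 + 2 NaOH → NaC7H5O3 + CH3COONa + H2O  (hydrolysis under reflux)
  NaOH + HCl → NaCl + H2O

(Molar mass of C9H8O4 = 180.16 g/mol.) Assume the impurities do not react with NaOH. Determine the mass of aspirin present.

n(NaOH) added = 0.04848 × 0.6638 = 0.03218 mol
n(HCl) used in back-titration = 0.01853 × 0.3480 = 6.448 × 10^-3 mol
n(NaOH) left over = 6.448 × 10^-3 mol (1:1 ratio)
n(NaOH) consumed by analyte = 0.03218 − 6.448 × 10^-3 = 0.02573 mol
From the 1:2 ratio, n(C9H8O4) = 1/2 × 0.02573 = 0.01287 mol
mass of C9H8O4 = 0.01287 × 180.16 = 2.318 g

2.318 g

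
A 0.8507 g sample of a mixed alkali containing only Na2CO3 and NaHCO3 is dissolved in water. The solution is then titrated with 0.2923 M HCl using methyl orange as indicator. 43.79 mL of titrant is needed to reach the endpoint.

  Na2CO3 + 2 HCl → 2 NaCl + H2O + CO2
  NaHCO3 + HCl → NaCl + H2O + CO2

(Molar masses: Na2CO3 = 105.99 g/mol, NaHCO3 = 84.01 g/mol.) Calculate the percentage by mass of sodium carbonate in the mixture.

45.11 %

n(HCl) = 0.04379 × 0.2923 = 0.01280 mol
Let x = n(Na2CO3), y = n(NaHCO3).
Titrant: 2x + 1y = 0.01280;  mass: 105.99x + 84.01y = 0.8507
Solving, x = 3.621 × 10^-3 mol, y = 5.558 × 10^-3 mol
mass of Na2CO3 = 3.621 × 10^-3 × 105.99 = 0.3838 g
% Na2CO3 = 0.3838 / 0.8507 × 100 = 45.11 %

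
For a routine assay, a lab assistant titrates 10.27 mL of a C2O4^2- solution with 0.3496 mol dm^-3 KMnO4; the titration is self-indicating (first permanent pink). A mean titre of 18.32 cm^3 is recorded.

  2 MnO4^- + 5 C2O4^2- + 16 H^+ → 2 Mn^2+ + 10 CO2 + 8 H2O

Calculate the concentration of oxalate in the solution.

n(KMnO4) = 0.01832 L × 0.3496 mol/L = 6.405 × 10^-3 mol
From the 5:2 mole ratio, n(C2O4^2-) = 5/2 × 6.405 × 10^-3 = 0.01601 mol
[C2O4^2-] = 0.01601 mol / 0.01027 L = 1.559 mol/L

1.559 mol/L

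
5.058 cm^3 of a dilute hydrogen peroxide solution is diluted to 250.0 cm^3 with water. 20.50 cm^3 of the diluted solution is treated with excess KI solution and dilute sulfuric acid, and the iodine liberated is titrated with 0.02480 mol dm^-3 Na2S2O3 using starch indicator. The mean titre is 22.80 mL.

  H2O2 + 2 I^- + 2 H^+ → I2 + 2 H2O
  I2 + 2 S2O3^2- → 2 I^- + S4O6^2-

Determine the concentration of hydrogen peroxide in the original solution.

0.6817 mol/L

n(S2O3^2-) = 0.02280 × 0.02480 = 5.654 × 10^-4 mol
n(I2) = n(S2O3^2-)/2 = 2.827 × 10^-4 mol
n(H2O2) in the aliquot = 2.827 × 10^-4 mol (1:1 ratio)
[H2O2]_dilute = 2.827 × 10^-4 / 0.02050 = 0.01379 mol/L
[H2O2]_original = 0.01379 × 250.0/5.058 = 0.6817 mol/L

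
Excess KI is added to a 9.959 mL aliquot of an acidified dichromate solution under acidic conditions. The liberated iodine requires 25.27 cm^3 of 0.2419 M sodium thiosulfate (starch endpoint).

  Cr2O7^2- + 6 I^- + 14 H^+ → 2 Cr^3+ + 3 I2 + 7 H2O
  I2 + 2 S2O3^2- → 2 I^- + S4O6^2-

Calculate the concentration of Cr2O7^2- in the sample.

n(S2O3^2-) = 0.02527 × 0.2419 = 6.113 × 10^-3 mol
n(I2) = n(S2O3^2-)/2 = 3.056 × 10^-3 mol
From the 1:3 ratio, n(Cr2O7^2-) in the aliquot = 1/3 × 3.056 × 10^-3 = 1.019 × 10^-3 mol
[Cr2O7^2-] = 1.019 × 10^-3 / 0.009959 = 0.1023 mol/L

0.1023 M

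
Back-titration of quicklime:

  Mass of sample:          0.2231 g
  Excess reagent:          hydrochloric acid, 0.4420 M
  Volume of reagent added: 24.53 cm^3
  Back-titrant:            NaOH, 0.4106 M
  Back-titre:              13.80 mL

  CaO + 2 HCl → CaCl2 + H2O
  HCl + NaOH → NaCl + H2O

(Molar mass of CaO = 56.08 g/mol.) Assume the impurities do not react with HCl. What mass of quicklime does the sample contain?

0.1451 g

n(HCl) added = 0.02453 × 0.4420 = 0.01084 mol
n(NaOH) used in back-titration = 0.01380 × 0.4106 = 5.666 × 10^-3 mol
n(HCl) left over = 5.666 × 10^-3 mol (1:1 ratio)
n(HCl) consumed by analyte = 0.01084 − 5.666 × 10^-3 = 5.176 × 10^-3 mol
From the 1:2 ratio, n(CaO) = 1/2 × 5.176 × 10^-3 = 2.588 × 10^-3 mol
mass of CaO = 2.588 × 10^-3 × 56.08 = 0.1451 g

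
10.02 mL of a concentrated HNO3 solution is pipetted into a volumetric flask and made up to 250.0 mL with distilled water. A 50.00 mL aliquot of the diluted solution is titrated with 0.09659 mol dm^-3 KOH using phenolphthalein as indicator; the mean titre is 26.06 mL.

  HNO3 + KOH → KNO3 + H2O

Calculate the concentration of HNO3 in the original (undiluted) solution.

n(KOH) = 0.02606 × 0.09659 = 2.517 × 10^-3 mol
n(HNO3) in the aliquot = 2.517 × 10^-3 mol (1:1 ratio)
[HNO3]_dilute = 2.517 × 10^-3 / 0.05000 = 0.05034 mol/L
Dilution factor = 250.0 / 10.02 = 24.95
[HNO3]_stock = 0.05034 × 24.95 = 1.256 mol/L

1.256 mol/L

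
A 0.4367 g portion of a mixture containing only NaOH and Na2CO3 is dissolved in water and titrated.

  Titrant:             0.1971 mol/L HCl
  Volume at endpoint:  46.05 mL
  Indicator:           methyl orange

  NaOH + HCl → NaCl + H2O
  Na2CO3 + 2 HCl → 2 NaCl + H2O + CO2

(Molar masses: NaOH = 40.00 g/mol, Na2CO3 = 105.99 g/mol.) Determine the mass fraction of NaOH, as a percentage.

31.23 %

n(HCl) = 0.04605 × 0.1971 = 9.076 × 10^-3 mol
Let x = n(NaOH), y = n(Na2CO3).
Titrant: 1x + 2y = 9.076 × 10^-3;  mass: 40.00x + 105.99y = 0.4367
Solving, x = 3.410 × 10^-3 mol, y = 2.833 × 10^-3 mol
mass of NaOH = 3.410 × 10^-3 × 40.00 = 0.1364 g
% NaOH = 0.1364 / 0.4367 × 100 = 31.23 %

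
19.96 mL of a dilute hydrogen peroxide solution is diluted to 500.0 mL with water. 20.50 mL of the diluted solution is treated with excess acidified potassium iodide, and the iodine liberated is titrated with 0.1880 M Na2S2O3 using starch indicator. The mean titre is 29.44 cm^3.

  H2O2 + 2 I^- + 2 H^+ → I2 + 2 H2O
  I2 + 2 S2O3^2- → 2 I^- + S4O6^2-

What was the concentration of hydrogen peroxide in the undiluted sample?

n(S2O3^2-) = 0.02944 × 0.1880 = 5.535 × 10^-3 mol
n(I2) = n(S2O3^2-)/2 = 2.767 × 10^-3 mol
n(H2O2) in the aliquot = 2.767 × 10^-3 mol (1:1 ratio)
[H2O2]_dilute = 2.767 × 10^-3 / 0.02050 = 0.1350 mol/L
[H2O2]_original = 0.1350 × 500.0/19.96 = 3.382 mol/L

3.382 M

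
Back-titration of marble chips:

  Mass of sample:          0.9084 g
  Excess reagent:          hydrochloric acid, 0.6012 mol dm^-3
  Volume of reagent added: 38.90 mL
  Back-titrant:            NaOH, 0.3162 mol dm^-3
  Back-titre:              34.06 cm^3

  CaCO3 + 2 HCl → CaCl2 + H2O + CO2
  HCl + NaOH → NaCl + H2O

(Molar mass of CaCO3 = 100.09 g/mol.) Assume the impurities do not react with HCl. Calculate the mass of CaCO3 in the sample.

n(HCl) added = 0.03890 × 0.6012 = 0.02339 mol
n(NaOH) used in back-titration = 0.03406 × 0.3162 = 0.01077 mol
n(HCl) left over = 0.01077 mol (1:1 ratio)
n(HCl) consumed by analyte = 0.02339 − 0.01077 = 0.01262 mol
From the 1:2 ratio, n(CaCO3) = 1/2 × 0.01262 = 6.308 × 10^-3 mol
mass of CaCO3 = 6.308 × 10^-3 × 100.09 = 0.6314 g

0.6314 g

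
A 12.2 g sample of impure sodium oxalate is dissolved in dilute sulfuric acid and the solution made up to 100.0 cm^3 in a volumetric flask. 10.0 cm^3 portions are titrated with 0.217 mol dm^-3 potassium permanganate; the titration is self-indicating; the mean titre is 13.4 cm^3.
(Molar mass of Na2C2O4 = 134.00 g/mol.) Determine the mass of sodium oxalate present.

9.74 g

2 MnO4^- + 5 C2O4^2- + 16 H^+ → 2 Mn^2+ + 10 CO2 + 8 H2O
n(KMnO4) per titration = 0.0134 × 0.217 = 2.91 × 10^-3 mol
From the 5:2 ratio, n(Na2C2O4) in each aliquot = 5/2 × 2.91 × 10^-3 = 7.27 × 10^-3 mol
n(Na2C2O4) in the whole flask = 7.27 × 10^-3 × 100.0/10.0 = 0.0727 mol
mass of Na2C2O4 = 0.0727 × 134.00 = 9.74 g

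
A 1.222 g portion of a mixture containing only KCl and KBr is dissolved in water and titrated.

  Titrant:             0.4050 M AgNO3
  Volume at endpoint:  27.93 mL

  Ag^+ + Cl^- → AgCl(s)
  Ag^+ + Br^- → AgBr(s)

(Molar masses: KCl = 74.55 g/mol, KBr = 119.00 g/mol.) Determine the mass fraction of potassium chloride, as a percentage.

17.03 %

n(AgNO3) = 0.02793 × 0.4050 = 0.01131 mol
Let x = n(KCl), y = n(KBr).
Titrant: 1x + 1y = 0.01131;  mass: 74.55x + 119.00y = 1.222
Solving, x = 2.792 × 10^-3 mol, y = 8.520 × 10^-3 mol
mass of KCl = 2.792 × 10^-3 × 74.55 = 0.2081 g
% KCl = 0.2081 / 1.222 × 100 = 17.03 %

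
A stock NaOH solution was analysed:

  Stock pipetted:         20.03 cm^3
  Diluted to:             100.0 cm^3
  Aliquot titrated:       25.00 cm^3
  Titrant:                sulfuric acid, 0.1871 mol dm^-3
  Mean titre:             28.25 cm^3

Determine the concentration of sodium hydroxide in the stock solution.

2.111 mol/L

2 NaOH + H2SO4 → Na2SO4 + 2 H2O
n(H2SO4) = 0.02825 × 0.1871 = 5.286 × 10^-3 mol
From the 2:1 ratio, n(NaOH) in the aliquot = 2/1 × 5.286 × 10^-3 = 0.01057 mol
[NaOH]_dilute = 0.01057 / 0.02500 = 0.4228 mol/L
Dilution factor = 100.0 / 20.03 = 4.993
[NaOH]_stock = 0.4228 × 4.993 = 2.111 mol/L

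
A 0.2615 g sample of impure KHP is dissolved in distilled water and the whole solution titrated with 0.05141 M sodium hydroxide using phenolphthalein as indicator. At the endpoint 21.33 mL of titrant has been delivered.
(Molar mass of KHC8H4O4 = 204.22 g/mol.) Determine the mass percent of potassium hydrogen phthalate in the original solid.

85.64 %

KHC8H4O4 + NaOH → KNaC8H4O4 + H2O
n(NaOH) = 0.02133 L × 0.05141 mol/L = 1.097 × 10^-3 mol
n(KHC8H4O4) = 1.097 × 10^-3 mol (1:1 ratio)
mass of KHC8H4O4 = 1.097 × 10^-3 × 204.22 g/mol = 0.2239 g
% KHC8H4O4 = 0.2239 / 0.2615 × 100 = 85.64 %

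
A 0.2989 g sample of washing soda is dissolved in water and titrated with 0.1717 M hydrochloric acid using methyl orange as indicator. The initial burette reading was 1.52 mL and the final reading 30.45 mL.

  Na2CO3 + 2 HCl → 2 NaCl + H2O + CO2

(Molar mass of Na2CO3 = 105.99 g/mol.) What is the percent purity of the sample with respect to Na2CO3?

n(HCl) = 0.02893 L × 0.1717 mol/L = 4.967 × 10^-3 mol
From the 1:2 ratio, n(Na2CO3) = 1/2 × 4.967 × 10^-3 = 2.484 × 10^-3 mol
mass of Na2CO3 = 2.484 × 10^-3 × 105.99 g/mol = 0.2632 g
% Na2CO3 = 0.2632 / 0.2989 × 100 = 88.07 %

88.07 %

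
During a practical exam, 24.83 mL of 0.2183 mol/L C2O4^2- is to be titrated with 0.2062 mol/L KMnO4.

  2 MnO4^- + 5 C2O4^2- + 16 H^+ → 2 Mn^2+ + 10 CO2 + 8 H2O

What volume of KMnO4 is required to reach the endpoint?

n(C2O4^2-) = 0.02483 L × 0.2183 mol/L = 5.420 × 10^-3 mol
From the 2:5 stoichiometry, n(KMnO4) = 2/5 × 5.420 × 10^-3 = 2.168 × 10^-3 mol
V(KMnO4) = 2.168 × 10^-3 mol / 0.2062 mol/L = 0.01051 L = 10.51 mL

10.51 mL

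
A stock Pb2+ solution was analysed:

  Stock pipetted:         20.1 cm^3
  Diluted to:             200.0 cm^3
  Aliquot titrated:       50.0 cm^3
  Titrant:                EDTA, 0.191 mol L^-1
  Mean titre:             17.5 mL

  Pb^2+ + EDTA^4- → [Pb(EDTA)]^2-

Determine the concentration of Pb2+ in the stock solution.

n(EDTA) = 0.0175 × 0.191 = 3.34 × 10^-3 mol
n(Pb2+) in the aliquot = 3.34 × 10^-3 mol (1:1 ratio)
[Pb2+]_dilute = 3.34 × 10^-3 / 0.0500 = 0.0669 mol/L
Dilution factor = 200.0 / 20.1 = 9.950
[Pb2+]_stock = 0.0669 × 9.950 = 0.665 mol/L

0.665 mol/L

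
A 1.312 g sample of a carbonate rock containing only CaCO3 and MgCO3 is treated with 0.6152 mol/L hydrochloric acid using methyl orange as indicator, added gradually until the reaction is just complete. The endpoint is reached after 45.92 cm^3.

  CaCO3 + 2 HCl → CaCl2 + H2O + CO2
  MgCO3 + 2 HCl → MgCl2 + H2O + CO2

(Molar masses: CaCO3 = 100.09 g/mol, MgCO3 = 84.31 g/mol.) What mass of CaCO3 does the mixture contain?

0.7683 g

n(HCl) = 0.04592 × 0.6152 = 0.02825 mol
Let x = n(CaCO3), y = n(MgCO3).
Titrant: 2x + 2y = 0.02825;  mass: 100.09x + 84.31y = 1.312
Solving, x = 7.676 × 10^-3 mol, y = 6.449 × 10^-3 mol
mass of CaCO3 = 7.676 × 10^-3 × 100.09 = 0.7683 g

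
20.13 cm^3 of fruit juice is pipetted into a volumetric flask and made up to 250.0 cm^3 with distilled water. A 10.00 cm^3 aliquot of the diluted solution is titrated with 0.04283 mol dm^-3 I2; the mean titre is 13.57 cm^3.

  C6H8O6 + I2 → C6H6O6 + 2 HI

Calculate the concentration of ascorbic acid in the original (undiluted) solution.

n(I2) = 0.01357 × 0.04283 = 5.812 × 10^-4 mol
n(C6H8O6) in the aliquot = 5.812 × 10^-4 mol (1:1 ratio)
[C6H8O6]_dilute = 5.812 × 10^-4 / 0.01000 = 0.05812 mol/L
Dilution factor = 250.0 / 20.13 = 12.42
[C6H8O6]_stock = 0.05812 × 12.42 = 0.7218 mol/L

0.7218 mol/L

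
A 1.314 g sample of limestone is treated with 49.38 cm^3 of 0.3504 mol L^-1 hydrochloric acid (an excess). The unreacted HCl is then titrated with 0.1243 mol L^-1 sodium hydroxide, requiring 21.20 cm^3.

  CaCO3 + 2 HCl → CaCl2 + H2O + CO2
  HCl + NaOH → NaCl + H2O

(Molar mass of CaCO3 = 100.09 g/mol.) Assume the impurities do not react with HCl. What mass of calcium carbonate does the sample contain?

n(HCl) added = 0.04938 × 0.3504 = 0.01730 mol
n(NaOH) used in back-titration = 0.02120 × 0.1243 = 2.635 × 10^-3 mol
n(HCl) left over = 2.635 × 10^-3 mol (1:1 ratio)
n(HCl) consumed by analyte = 0.01730 − 2.635 × 10^-3 = 0.01467 mol
From the 1:2 ratio, n(CaCO3) = 1/2 × 0.01467 = 7.334 × 10^-3 mol
mass of CaCO3 = 7.334 × 10^-3 × 100.09 = 0.7340 g

0.7340 g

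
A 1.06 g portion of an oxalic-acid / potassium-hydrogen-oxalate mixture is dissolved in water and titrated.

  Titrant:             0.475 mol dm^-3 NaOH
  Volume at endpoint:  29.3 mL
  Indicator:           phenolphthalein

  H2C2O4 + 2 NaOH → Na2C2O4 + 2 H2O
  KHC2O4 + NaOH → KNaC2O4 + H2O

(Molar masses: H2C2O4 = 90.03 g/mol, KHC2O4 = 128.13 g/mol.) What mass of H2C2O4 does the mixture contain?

n(NaOH) = 0.0293 × 0.475 = 0.0139 mol
Let x = n(H2C2O4), y = n(KHC2O4).
Titrant: 2x + 1y = 0.0139;  mass: 90.03x + 128.13y = 1.06
Solving, x = 4.35 × 10^-3 mol, y = 5.22 × 10^-3 mol
mass of H2C2O4 = 4.35 × 10^-3 × 90.03 = 0.392 g

0.392 g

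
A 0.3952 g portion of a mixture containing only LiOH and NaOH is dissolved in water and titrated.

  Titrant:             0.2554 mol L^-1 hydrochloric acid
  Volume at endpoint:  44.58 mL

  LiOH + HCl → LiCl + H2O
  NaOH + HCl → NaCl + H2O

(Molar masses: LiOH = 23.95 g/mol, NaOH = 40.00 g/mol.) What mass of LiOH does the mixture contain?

n(HCl) = 0.04458 × 0.2554 = 0.01139 mol
Let x = n(LiOH), y = n(NaOH).
Titrant: 1x + 1y = 0.01139;  mass: 23.95x + 40.00y = 0.3952
Solving, x = 3.753 × 10^-3 mol, y = 7.633 × 10^-3 mol
mass of LiOH = 3.753 × 10^-3 × 23.95 = 0.08987 g

0.08987 g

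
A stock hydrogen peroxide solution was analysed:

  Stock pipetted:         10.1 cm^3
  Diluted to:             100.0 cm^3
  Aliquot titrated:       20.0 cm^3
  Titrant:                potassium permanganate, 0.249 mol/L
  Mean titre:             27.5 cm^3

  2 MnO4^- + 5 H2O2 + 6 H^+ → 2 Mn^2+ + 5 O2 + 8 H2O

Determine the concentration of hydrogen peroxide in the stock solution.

n(KMnO4) = 0.0275 × 0.249 = 6.85 × 10^-3 mol
From the 5:2 ratio, n(H2O2) in the aliquot = 5/2 × 6.85 × 10^-3 = 0.0171 mol
[H2O2]_dilute = 0.0171 / 0.0200 = 0.856 mol/L
Dilution factor = 100.0 / 10.1 = 9.901
[H2O2]_stock = 0.856 × 9.901 = 8.47 mol/L

8.47 mol/L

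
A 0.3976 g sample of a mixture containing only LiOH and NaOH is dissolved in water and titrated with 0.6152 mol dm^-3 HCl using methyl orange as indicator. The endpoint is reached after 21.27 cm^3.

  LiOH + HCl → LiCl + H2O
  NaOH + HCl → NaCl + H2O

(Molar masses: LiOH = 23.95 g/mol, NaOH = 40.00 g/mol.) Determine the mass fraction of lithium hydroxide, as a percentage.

n(HCl) = 0.02127 × 0.6152 = 0.01309 mol
Let x = n(LiOH), y = n(NaOH).
Titrant: 1x + 1y = 0.01309;  mass: 23.95x + 40.00y = 0.3976
Solving, x = 7.839 × 10^-3 mol, y = 5.247 × 10^-3 mol
mass of LiOH = 7.839 × 10^-3 × 23.95 = 0.1877 g
% LiOH = 0.1877 / 0.3976 × 100 = 47.22 %

47.22 %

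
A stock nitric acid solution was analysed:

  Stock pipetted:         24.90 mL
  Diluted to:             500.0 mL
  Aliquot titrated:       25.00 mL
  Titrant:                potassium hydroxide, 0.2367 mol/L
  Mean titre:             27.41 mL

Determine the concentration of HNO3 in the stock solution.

5.211 mol/L

HNO3 + KOH → KNO3 + H2O
n(KOH) = 0.02741 × 0.2367 = 6.488 × 10^-3 mol
n(HNO3) in the aliquot = 6.488 × 10^-3 mol (1:1 ratio)
[HNO3]_dilute = 6.488 × 10^-3 / 0.02500 = 0.2595 mol/L
Dilution factor = 500.0 / 24.90 = 20.08
[HNO3]_stock = 0.2595 × 20.08 = 5.211 mol/L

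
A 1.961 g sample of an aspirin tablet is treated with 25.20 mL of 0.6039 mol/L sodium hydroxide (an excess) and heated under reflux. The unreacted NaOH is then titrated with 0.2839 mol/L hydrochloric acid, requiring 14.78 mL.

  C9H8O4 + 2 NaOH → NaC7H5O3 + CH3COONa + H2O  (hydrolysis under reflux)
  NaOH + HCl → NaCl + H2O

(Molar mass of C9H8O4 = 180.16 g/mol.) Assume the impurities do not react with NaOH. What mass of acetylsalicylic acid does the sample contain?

n(NaOH) added = 0.02520 × 0.6039 = 0.01522 mol
n(HCl) used in back-titration = 0.01478 × 0.2839 = 4.196 × 10^-3 mol
n(NaOH) left over = 4.196 × 10^-3 mol (1:1 ratio)
n(NaOH) consumed by analyte = 0.01522 − 4.196 × 10^-3 = 0.01102 mol
From the 1:2 ratio, n(C9H8O4) = 1/2 × 0.01102 = 5.511 × 10^-3 mol
mass of C9H8O4 = 5.511 × 10^-3 × 180.16 = 0.9929 g

0.9929 g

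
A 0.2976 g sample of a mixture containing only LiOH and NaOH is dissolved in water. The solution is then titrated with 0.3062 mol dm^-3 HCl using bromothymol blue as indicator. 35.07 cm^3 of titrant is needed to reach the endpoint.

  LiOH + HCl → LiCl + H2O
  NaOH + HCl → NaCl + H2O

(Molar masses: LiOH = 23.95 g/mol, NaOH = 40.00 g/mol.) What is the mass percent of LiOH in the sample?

n(HCl) = 0.03507 × 0.3062 = 0.01074 mol
Let x = n(LiOH), y = n(NaOH).
Titrant: 1x + 1y = 0.01074;  mass: 23.95x + 40.00y = 0.2976
Solving, x = 8.220 × 10^-3 mol, y = 2.518 × 10^-3 mol
mass of LiOH = 8.220 × 10^-3 × 23.95 = 0.1969 g
% LiOH = 0.1969 / 0.2976 × 100 = 66.16 %

66.16 %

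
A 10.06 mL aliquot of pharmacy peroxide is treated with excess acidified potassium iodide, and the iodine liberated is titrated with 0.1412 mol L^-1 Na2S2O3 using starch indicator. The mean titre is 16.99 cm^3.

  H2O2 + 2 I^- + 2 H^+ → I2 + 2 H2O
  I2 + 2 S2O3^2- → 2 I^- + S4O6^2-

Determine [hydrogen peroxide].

n(S2O3^2-) = 0.01699 × 0.1412 = 2.399 × 10^-3 mol
n(I2) = n(S2O3^2-)/2 = 1.199 × 10^-3 mol
n(H2O2) in the aliquot = 1.199 × 10^-3 mol (1:1 ratio)
[H2O2] = 1.199 × 10^-3 / 0.01006 = 0.1192 mol/L

0.1192 mol/L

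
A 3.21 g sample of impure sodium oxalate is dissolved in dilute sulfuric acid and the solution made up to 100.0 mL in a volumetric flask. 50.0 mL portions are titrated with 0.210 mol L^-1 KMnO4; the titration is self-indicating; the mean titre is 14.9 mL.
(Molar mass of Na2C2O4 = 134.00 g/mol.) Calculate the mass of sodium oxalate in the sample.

2 MnO4^- + 5 C2O4^2- + 16 H^+ → 2 Mn^2+ + 10 CO2 + 8 H2O
n(KMnO4) per titration = 0.0149 × 0.210 = 3.13 × 10^-3 mol
From the 5:2 ratio, n(Na2C2O4) in each aliquot = 5/2 × 3.13 × 10^-3 = 7.82 × 10^-3 mol
n(Na2C2O4) in the whole flask = 7.82 × 10^-3 × 100.0/50.0 = 0.0156 mol
mass of Na2C2O4 = 0.0156 × 134.00 = 2.10 g

2.10 g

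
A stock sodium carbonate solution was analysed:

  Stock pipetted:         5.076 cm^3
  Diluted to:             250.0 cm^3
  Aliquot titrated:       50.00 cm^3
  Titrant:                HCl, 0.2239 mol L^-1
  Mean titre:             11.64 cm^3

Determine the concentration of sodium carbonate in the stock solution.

1.284 mol/L

Na2CO3 + 2 HCl → 2 NaCl + H2O + CO2
n(HCl) = 0.01164 × 0.2239 = 2.606 × 10^-3 mol
From the 1:2 ratio, n(Na2CO3) in the aliquot = 1/2 × 2.606 × 10^-3 = 1.303 × 10^-3 mol
[Na2CO3]_dilute = 1.303 × 10^-3 / 0.05000 = 0.02606 mol/L
Dilution factor = 250.0 / 5.076 = 49.25
[Na2CO3]_stock = 0.02606 × 49.25 = 1.284 mol/L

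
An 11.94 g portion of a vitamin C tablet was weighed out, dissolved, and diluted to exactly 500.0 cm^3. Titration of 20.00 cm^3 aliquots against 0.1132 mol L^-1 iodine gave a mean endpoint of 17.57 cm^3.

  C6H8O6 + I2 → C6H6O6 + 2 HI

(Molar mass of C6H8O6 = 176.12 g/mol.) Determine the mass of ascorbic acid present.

n(I2) per titration = 0.01757 × 0.1132 = 1.989 × 10^-3 mol
n(C6H8O6) in each aliquot = 1.989 × 10^-3 mol (1:1 ratio)
n(C6H8O6) in the whole flask = 1.989 × 10^-3 × 500.0/20.00 = 0.04972 mol
mass of C6H8O6 = 0.04972 × 176.12 = 8.757 g

8.757 g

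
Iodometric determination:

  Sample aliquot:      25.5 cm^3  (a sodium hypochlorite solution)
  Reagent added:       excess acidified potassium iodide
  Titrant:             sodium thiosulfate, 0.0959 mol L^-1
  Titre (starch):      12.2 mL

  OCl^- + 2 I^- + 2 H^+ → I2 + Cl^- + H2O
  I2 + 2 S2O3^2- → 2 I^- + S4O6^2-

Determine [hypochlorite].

0.0229 mol/L

n(S2O3^2-) = 0.0122 × 0.0959 = 1.17 × 10^-3 mol
n(I2) = n(S2O3^2-)/2 = 5.85 × 10^-4 mol
n(OCl^-) in the aliquot = 5.85 × 10^-4 mol (1:1 ratio)
[OCl^-] = 5.85 × 10^-4 / 0.0255 = 0.0229 mol/L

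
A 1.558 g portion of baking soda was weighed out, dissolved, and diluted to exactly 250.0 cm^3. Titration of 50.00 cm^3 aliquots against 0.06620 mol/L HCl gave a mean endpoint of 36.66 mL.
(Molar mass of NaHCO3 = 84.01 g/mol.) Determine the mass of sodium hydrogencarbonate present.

NaHCO3 + HCl → NaCl + H2O + CO2
n(HCl) per titration = 0.03666 × 0.06620 = 2.427 × 10^-3 mol
n(NaHCO3) in each aliquot = 2.427 × 10^-3 mol (1:1 ratio)
n(NaHCO3) in the whole flask = 2.427 × 10^-3 × 250.0/50.00 = 0.01213 mol
mass of NaHCO3 = 0.01213 × 84.01 = 1.019 g

1.019 g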